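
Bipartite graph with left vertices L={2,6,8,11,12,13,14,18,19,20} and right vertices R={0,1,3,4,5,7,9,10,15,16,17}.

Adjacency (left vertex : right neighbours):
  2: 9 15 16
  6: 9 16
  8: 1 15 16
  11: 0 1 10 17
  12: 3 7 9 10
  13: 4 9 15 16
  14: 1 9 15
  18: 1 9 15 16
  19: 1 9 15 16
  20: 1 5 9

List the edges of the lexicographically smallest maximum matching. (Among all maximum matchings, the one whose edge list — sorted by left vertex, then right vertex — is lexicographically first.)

|M| = 8 (so the lex-smallest maximum matching has 8 edges)
process left vertices in ascending order; for each, take the smallest-labelled available neighbour that still permits 8 edges overall, or leave it unmatched if none does
lex-smallest matching: {2-9, 6-16, 8-1, 11-0, 12-3, 13-4, 14-15, 20-5}

Lex-smallest maximum matching: {(2,9), (6,16), (8,1), (11,0), (12,3), (13,4), (14,15), (20,5)}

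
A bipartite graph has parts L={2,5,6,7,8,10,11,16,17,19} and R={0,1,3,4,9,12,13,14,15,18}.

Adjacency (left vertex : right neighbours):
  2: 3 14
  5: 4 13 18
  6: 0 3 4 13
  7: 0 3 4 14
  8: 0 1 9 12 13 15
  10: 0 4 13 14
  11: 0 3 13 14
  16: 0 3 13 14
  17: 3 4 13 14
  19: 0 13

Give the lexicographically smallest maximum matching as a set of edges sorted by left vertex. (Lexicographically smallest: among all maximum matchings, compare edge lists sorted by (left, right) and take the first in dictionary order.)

|M| = 7 (so the lex-smallest maximum matching has 7 edges)
process left vertices in ascending order; for each, take the smallest-labelled available neighbour that still permits 7 edges overall, or leave it unmatched if none does
lex-smallest matching: {2-3, 5-18, 6-0, 7-4, 8-1, 10-13, 11-14}

Lex-smallest maximum matching: {(2,3), (5,18), (6,0), (7,4), (8,1), (10,13), (11,14)}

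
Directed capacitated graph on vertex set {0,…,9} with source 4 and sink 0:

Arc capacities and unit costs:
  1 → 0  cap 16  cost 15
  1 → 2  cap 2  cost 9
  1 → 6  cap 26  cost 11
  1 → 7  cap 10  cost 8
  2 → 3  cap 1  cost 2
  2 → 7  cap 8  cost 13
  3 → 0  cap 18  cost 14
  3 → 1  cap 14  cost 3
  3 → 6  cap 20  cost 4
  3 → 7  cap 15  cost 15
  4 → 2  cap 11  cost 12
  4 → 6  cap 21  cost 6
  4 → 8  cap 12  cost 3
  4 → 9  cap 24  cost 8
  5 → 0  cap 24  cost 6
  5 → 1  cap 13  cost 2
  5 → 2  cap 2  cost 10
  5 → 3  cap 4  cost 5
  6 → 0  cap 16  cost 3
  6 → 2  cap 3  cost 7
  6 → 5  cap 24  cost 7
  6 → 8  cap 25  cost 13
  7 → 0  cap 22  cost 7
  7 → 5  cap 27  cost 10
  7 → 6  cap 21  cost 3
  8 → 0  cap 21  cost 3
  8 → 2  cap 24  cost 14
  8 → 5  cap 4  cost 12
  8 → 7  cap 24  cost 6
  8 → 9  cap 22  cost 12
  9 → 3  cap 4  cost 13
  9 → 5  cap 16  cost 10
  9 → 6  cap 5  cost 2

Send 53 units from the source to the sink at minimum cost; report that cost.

shortest-cost path #1: 4→8→0 push 12 @ unit cost 6 (adds 72)
shortest-cost path #2: 4→6→0 push 16 @ unit cost 9 (adds 144)
shortest-cost path #3: 4→6→5→0 push 5 @ unit cost 19 (adds 95)
shortest-cost path #4: 4→9→6→5→0 push 5 @ unit cost 23 (adds 115)
shortest-cost path #5: 4→9→5→0 push 14 @ unit cost 24 (adds 336)
shortest-cost path #6: 4→9→5→6→8→0 push 1 @ unit cost 27 (adds 27)
total cost = 789

Minimum cost for 53 units: 789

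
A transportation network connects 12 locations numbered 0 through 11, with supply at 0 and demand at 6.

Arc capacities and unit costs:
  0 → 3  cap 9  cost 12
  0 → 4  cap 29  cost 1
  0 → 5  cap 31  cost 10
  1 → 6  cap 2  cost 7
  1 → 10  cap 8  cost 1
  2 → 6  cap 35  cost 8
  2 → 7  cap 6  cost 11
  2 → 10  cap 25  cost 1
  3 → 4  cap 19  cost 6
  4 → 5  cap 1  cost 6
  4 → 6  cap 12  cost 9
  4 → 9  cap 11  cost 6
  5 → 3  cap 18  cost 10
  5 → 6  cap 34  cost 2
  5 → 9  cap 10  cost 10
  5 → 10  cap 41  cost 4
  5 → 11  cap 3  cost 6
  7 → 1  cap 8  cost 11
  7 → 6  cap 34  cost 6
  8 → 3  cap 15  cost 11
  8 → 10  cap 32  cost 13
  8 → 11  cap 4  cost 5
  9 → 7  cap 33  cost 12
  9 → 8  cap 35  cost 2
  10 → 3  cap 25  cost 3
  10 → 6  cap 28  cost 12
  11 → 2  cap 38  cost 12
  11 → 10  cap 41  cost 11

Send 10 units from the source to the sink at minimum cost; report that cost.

Minimum cost for 10 units: 99

shortest-cost path #1: 0→4→5→6 push 1 @ unit cost 9 (adds 9)
shortest-cost path #2: 0→4→6 push 9 @ unit cost 10 (adds 90)
total cost = 99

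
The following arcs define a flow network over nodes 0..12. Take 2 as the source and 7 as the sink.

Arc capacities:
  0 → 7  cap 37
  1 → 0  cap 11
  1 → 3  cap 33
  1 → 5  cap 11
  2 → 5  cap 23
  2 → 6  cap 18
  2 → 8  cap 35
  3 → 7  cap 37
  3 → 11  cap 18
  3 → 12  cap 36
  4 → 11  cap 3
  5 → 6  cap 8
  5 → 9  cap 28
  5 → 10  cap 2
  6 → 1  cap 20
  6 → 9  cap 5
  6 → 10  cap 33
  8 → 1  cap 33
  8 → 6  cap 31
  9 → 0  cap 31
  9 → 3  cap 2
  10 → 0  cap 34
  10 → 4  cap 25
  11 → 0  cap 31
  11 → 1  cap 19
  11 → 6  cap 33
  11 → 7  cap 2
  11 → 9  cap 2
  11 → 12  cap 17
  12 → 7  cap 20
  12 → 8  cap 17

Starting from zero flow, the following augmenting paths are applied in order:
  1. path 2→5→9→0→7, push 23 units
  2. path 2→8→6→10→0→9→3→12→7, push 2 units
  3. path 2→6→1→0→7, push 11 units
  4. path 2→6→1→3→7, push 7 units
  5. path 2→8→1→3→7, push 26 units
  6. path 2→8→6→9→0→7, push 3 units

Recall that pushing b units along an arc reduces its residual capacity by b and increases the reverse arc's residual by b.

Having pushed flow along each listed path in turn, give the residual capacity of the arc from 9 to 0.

after path 1 (2→5→9→0→7, push 23): res(9,0)=8
after path 2 (2→8→6→10→0→9→3→12→7, push 2): res(9,0)=10
after path 3 (2→6→1→0→7, push 11): res(9,0)=10
after path 4 (2→6→1→3→7, push 7): res(9,0)=10
after path 5 (2→8→1→3→7, push 26): res(9,0)=10
after path 6 (2→8→6→9→0→7, push 3): res(9,0)=7

Residual capacity of (9,0): 7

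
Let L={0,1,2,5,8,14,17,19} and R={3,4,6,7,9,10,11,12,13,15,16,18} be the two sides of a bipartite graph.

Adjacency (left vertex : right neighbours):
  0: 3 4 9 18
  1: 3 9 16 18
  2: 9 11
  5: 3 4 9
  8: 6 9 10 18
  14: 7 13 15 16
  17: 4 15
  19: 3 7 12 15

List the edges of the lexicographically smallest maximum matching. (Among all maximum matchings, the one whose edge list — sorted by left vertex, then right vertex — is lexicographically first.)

|M| = 8 (so the lex-smallest maximum matching has 8 edges)
process left vertices in ascending order; for each, take the smallest-labelled available neighbour that still permits 8 edges overall, or leave it unmatched if none does
lex-smallest matching: {0-3, 1-9, 2-11, 5-4, 8-6, 14-7, 17-15, 19-12}

Lex-smallest maximum matching: {(0,3), (1,9), (2,11), (5,4), (8,6), (14,7), (17,15), (19,12)}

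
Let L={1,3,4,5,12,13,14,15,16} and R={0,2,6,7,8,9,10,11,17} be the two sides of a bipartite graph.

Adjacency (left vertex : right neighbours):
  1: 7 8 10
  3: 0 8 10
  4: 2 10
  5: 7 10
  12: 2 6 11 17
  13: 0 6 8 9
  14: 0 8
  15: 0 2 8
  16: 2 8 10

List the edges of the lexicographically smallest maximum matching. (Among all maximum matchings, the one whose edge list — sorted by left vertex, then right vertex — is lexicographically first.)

Lex-smallest maximum matching: {(1,7), (3,0), (4,2), (5,10), (12,6), (13,9), (14,8)}

|M| = 7 (so the lex-smallest maximum matching has 7 edges)
process left vertices in ascending order; for each, take the smallest-labelled available neighbour that still permits 7 edges overall, or leave it unmatched if none does
lex-smallest matching: {1-7, 3-0, 4-2, 5-10, 12-6, 13-9, 14-8}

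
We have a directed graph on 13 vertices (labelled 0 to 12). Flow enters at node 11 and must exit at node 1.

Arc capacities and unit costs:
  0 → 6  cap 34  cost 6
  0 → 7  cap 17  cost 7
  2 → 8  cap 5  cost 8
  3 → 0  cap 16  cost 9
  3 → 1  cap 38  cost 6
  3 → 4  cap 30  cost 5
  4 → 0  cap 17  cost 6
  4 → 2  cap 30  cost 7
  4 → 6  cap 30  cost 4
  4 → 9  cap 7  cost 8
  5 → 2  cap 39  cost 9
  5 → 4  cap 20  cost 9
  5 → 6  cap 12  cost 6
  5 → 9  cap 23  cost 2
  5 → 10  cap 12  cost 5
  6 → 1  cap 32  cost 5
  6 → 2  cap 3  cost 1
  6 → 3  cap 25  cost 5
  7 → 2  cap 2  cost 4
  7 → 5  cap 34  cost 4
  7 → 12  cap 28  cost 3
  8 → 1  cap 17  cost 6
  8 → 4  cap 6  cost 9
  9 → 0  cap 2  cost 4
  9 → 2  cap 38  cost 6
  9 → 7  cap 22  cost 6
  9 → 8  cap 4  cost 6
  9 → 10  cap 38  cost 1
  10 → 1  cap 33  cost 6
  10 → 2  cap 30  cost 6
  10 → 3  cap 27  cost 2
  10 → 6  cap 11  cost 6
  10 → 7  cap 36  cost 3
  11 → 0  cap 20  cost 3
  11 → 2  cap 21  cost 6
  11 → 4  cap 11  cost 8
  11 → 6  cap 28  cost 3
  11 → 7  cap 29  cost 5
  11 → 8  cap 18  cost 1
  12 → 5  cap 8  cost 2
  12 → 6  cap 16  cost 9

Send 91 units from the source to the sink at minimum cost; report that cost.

shortest-cost path #1: 11→8→1 push 17 @ unit cost 7 (adds 119)
shortest-cost path #2: 11→6→1 push 28 @ unit cost 8 (adds 224)
shortest-cost path #3: 11→0→6→1 push 4 @ unit cost 14 (adds 56)
shortest-cost path #4: 11→7→5→9→10→1 push 23 @ unit cost 18 (adds 414)
shortest-cost path #5: 11→0→6→3→1 push 16 @ unit cost 20 (adds 320)
shortest-cost path #6: 11→7→5→10→1 push 3 @ unit cost 20 (adds 60)
total cost = 1193

Minimum cost for 91 units: 1193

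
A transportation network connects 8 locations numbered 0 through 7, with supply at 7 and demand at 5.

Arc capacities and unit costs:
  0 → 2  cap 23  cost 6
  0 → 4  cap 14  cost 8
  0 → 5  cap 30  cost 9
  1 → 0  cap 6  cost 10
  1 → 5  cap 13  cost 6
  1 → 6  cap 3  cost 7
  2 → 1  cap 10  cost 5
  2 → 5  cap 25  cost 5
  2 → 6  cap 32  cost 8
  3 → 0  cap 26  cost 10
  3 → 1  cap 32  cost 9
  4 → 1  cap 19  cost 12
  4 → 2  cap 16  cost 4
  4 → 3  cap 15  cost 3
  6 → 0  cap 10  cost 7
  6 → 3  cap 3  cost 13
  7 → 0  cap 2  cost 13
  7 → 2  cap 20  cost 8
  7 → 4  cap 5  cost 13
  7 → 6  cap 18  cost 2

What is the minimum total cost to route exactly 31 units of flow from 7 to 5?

Minimum cost for 31 units: 462

shortest-cost path #1: 7→2→5 push 20 @ unit cost 13 (adds 260)
shortest-cost path #2: 7→6→0→5 push 10 @ unit cost 18 (adds 180)
shortest-cost path #3: 7→0→5 push 1 @ unit cost 22 (adds 22)
total cost = 462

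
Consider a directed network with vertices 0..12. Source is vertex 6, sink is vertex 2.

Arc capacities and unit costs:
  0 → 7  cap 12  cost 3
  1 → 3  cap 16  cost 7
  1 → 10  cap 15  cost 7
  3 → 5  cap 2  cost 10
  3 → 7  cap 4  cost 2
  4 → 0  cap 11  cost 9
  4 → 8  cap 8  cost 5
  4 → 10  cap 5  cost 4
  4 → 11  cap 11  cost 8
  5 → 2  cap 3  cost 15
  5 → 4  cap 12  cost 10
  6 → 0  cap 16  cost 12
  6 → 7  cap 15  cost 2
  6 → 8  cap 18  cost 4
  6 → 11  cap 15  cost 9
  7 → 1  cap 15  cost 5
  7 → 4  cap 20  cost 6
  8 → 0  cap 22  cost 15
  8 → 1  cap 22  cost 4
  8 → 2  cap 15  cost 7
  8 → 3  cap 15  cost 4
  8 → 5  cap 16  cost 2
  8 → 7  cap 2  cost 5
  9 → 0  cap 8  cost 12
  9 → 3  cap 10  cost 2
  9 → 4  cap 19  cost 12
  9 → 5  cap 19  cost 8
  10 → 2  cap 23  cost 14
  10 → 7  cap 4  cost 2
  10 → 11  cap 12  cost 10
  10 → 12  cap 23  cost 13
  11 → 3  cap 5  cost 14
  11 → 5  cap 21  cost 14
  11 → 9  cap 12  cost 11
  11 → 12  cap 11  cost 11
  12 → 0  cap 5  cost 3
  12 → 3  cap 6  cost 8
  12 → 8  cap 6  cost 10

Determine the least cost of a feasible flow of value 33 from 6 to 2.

shortest-cost path #1: 6→8→2 push 15 @ unit cost 11 (adds 165)
shortest-cost path #2: 6→8→5→2 push 3 @ unit cost 21 (adds 63)
shortest-cost path #3: 6→7→4→10→2 push 5 @ unit cost 26 (adds 130)
shortest-cost path #4: 6→7→1→10→2 push 10 @ unit cost 28 (adds 280)
total cost = 638

Minimum cost for 33 units: 638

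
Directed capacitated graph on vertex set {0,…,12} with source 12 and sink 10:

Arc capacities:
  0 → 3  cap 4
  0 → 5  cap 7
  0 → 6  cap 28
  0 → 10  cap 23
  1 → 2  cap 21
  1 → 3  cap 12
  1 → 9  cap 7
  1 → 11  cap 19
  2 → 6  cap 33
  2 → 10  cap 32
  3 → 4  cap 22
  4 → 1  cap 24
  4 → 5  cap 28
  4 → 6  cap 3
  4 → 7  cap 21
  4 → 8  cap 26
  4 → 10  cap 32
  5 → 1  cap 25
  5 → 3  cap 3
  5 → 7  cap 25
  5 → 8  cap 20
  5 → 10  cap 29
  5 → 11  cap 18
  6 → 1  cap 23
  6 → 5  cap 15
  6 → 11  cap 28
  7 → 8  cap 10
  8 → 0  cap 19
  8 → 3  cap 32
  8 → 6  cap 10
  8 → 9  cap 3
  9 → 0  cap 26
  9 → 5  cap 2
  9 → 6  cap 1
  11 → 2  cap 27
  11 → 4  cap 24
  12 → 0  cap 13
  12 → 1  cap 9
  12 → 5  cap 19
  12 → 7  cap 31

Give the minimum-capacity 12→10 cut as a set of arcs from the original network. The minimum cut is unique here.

augment #1: 12→0→10 push 13
augment #2: 12→5→10 push 19
augment #3: 12→1→2→10 push 9
augment #4: 12→7→8→0→10 push 10
max flow = 51; residual-reachable set from 12 gives S-side
cut edges (S→T): {(7,8), (12,0), (12,1), (12,5)} total cap 51

Min-cut arcs: {(7,8), (12,0), (12,1), (12,5)} (total capacity 51)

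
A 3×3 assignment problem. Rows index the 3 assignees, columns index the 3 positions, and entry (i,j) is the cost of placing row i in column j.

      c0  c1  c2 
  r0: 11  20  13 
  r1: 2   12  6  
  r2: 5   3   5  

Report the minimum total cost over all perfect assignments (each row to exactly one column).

optimal assignment: row0→col2 (cost 13), row1→col0 (cost 2), row2→col1 (cost 3)
total = 13 + 2 + 3 = 18

Minimum assignment cost: 18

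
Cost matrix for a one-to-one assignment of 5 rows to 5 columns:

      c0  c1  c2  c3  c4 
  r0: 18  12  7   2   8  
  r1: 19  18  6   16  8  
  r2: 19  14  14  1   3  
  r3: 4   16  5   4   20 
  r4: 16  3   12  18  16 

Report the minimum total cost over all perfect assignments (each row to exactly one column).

optimal assignment: row0→col3 (cost 2), row1→col2 (cost 6), row2→col4 (cost 3), row3→col0 (cost 4), row4→col1 (cost 3)
total = 2 + 6 + 3 + 4 + 3 = 18

Minimum assignment cost: 18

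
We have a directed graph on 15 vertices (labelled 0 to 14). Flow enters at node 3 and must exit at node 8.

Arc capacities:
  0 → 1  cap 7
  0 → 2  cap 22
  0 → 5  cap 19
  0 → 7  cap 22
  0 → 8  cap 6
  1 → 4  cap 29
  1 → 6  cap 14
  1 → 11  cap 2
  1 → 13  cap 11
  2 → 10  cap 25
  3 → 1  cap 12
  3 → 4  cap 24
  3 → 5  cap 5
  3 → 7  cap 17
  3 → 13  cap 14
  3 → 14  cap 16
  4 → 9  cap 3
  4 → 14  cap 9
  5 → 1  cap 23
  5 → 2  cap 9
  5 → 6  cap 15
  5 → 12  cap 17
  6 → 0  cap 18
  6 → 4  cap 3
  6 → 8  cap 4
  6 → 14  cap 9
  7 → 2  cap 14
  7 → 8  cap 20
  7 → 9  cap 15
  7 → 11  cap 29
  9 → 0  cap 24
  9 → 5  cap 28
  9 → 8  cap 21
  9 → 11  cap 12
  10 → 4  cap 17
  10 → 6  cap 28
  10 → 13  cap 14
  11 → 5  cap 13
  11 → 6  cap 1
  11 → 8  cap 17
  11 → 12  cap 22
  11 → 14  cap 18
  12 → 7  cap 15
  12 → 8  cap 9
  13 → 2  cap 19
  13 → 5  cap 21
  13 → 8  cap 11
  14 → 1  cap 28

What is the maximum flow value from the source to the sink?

augment #1: 3→7→8 bottleneck 17, total now 17
augment #2: 3→13→8 bottleneck 11, total now 28
augment #3: 3→1→6→8 bottleneck 4, total now 32
augment #4: 3→1→11→8 bottleneck 2, total now 34
augment #5: 3→4→9→8 bottleneck 3, total now 37
augment #6: 3→5→12→8 bottleneck 5, total now 42
augment #7: 3→1→6→0→8 bottleneck 6, total now 48
augment #8: 3→13→5→12→8 bottleneck 3, total now 51
augment #9: 3→14→1→6→0→7→8 bottleneck 3, total now 54
augment #10: 3→14→1→13→5→12→8 bottleneck 1, total now 55
augment #11: 3→14→1→6→0→7→9→8 bottleneck 1, total now 56
augment #12: 3→14→1→13→5→12→7→9→8 bottleneck 8, total now 64
augment #13: 3→14→1→13→5→6→0→7→9→8 bottleneck 2, total now 66

Maximum flow value: 66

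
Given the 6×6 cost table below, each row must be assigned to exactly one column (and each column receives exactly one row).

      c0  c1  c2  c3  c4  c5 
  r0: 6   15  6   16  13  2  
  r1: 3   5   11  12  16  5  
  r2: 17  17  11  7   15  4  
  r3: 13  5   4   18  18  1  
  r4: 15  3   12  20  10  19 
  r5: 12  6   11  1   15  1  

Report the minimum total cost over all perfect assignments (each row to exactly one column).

one of 2 optimal assignments: row0→col4 (cost 13), row1→col0 (cost 3), row2→col5 (cost 4), row3→col2 (cost 4), row4→col1 (cost 3), row5→col3 (cost 1)
total = 13 + 3 + 4 + 4 + 3 + 1 = 28

Minimum assignment cost: 28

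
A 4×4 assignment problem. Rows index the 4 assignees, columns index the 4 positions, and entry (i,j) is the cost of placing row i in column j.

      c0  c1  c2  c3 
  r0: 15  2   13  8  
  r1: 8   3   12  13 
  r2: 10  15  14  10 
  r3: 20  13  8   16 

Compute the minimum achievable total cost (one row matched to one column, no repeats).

Minimum assignment cost: 28

optimal assignment: row0→col1 (cost 2), row1→col0 (cost 8), row2→col3 (cost 10), row3→col2 (cost 8)
total = 2 + 8 + 10 + 8 = 28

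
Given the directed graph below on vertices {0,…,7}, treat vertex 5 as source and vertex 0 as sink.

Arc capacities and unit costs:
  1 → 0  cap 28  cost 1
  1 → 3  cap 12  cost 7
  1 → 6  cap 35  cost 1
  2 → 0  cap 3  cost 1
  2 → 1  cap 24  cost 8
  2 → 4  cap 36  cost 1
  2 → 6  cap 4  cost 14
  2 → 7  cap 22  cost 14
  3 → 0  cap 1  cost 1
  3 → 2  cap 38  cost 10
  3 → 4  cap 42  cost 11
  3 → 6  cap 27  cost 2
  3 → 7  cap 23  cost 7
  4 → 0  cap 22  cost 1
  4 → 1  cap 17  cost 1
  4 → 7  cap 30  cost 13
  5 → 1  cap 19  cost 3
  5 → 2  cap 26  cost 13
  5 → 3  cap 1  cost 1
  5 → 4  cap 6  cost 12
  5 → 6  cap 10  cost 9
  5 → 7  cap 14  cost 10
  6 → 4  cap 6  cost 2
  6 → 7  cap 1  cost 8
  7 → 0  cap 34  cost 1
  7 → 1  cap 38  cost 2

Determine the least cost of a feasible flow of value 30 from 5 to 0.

shortest-cost path #1: 5→3→0 push 1 @ unit cost 2 (adds 2)
shortest-cost path #2: 5→1→0 push 19 @ unit cost 4 (adds 76)
shortest-cost path #3: 5→7→0 push 10 @ unit cost 11 (adds 110)
total cost = 188

Minimum cost for 30 units: 188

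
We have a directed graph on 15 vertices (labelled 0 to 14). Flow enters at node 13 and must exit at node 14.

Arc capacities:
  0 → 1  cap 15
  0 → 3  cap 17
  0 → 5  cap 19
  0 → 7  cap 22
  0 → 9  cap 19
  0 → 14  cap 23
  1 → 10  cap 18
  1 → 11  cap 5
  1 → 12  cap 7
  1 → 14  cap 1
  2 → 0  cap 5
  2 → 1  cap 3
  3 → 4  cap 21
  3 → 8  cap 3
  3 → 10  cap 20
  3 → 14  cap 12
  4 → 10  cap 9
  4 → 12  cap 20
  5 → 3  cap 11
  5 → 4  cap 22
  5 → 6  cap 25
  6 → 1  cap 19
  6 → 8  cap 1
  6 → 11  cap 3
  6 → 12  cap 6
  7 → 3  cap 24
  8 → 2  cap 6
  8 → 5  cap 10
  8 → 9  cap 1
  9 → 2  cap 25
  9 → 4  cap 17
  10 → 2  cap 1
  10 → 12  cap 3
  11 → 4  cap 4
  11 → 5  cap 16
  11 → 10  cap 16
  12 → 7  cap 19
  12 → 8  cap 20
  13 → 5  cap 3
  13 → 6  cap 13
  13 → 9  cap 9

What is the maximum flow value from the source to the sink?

augment #1: 13→5→3→14 bottleneck 3, total now 3
augment #2: 13→6→1→14 bottleneck 1, total now 4
augment #3: 13→9→2→0→14 bottleneck 5, total now 9
augment #4: 13→6→8→5→3→14 bottleneck 1, total now 10
augment #5: 13→6→11→5→3→14 bottleneck 3, total now 13
augment #6: 13→6→12→7→3→14 bottleneck 5, total now 18

Maximum flow value: 18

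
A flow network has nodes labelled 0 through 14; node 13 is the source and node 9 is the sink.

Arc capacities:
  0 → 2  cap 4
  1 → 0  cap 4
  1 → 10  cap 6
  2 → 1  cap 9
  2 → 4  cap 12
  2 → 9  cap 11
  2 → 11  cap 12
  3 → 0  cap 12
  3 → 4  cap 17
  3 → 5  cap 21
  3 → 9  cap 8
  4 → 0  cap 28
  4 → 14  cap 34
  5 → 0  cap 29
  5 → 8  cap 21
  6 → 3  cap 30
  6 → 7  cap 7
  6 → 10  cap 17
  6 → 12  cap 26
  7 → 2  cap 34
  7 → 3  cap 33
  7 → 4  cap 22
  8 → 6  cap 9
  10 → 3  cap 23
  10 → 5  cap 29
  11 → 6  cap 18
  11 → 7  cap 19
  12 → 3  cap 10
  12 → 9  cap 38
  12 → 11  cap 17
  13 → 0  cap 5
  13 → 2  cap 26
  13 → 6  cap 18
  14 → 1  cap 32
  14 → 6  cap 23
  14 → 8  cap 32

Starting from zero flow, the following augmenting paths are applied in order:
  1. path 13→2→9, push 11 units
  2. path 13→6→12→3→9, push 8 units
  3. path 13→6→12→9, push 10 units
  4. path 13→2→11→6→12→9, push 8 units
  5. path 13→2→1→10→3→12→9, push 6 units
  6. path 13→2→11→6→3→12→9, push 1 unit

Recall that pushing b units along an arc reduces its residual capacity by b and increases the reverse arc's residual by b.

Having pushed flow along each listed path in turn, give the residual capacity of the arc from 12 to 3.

Residual capacity of (12,3): 9

after path 1 (13→2→9, push 11): res(12,3)=10
after path 2 (13→6→12→3→9, push 8): res(12,3)=2
after path 3 (13→6→12→9, push 10): res(12,3)=2
after path 4 (13→2→11→6→12→9, push 8): res(12,3)=2
after path 5 (13→2→1→10→3→12→9, push 6): res(12,3)=8
after path 6 (13→2→11→6→3→12→9, push 1): res(12,3)=9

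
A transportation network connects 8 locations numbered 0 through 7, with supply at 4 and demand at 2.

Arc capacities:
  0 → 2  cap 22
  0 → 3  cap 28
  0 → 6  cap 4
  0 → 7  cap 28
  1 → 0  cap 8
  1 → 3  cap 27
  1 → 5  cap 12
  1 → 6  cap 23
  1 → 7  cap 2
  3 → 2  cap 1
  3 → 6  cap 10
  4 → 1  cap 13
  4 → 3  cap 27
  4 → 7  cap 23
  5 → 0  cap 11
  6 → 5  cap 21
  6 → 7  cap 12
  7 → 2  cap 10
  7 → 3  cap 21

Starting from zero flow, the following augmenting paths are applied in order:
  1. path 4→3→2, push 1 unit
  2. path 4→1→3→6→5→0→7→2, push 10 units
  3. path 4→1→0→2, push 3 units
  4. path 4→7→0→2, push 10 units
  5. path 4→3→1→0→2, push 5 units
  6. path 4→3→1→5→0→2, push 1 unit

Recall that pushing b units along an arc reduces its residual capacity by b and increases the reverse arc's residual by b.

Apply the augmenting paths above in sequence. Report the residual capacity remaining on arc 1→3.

after path 1 (4→3→2, push 1): res(1,3)=27
after path 2 (4→1→3→6→5→0→7→2, push 10): res(1,3)=17
after path 3 (4→1→0→2, push 3): res(1,3)=17
after path 4 (4→7→0→2, push 10): res(1,3)=17
after path 5 (4→3→1→0→2, push 5): res(1,3)=22
after path 6 (4→3→1→5→0→2, push 1): res(1,3)=23

Residual capacity of (1,3): 23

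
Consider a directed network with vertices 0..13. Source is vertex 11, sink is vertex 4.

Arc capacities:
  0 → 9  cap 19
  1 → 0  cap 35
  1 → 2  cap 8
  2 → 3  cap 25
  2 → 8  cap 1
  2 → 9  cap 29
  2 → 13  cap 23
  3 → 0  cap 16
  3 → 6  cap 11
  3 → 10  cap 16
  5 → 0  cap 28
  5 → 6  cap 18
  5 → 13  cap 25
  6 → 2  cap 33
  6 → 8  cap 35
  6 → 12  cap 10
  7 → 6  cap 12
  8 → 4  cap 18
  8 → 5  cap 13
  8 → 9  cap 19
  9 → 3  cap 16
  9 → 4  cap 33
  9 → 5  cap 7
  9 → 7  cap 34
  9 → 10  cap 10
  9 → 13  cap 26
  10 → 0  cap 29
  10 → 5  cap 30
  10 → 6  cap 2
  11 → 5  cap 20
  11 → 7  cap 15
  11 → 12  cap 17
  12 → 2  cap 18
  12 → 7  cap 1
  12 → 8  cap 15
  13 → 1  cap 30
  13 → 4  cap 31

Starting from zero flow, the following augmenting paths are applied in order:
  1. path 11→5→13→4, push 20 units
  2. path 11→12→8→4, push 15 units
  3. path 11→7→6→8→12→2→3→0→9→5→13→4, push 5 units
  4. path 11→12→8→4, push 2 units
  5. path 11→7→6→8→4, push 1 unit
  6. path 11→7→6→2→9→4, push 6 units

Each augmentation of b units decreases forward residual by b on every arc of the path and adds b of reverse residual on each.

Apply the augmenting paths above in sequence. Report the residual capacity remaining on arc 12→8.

Residual capacity of (12,8): 3

after path 1 (11→5→13→4, push 20): res(12,8)=15
after path 2 (11→12→8→4, push 15): res(12,8)=0
after path 3 (11→7→6→8→12→2→3→0→9→5→13→4, push 5): res(12,8)=5
after path 4 (11→12→8→4, push 2): res(12,8)=3
after path 5 (11→7→6→8→4, push 1): res(12,8)=3
after path 6 (11→7→6→2→9→4, push 6): res(12,8)=3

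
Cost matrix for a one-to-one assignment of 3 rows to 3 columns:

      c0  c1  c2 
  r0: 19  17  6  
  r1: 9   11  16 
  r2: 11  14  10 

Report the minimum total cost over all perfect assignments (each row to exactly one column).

optimal assignment: row0→col2 (cost 6), row1→col1 (cost 11), row2→col0 (cost 11)
total = 6 + 11 + 11 = 28

Minimum assignment cost: 28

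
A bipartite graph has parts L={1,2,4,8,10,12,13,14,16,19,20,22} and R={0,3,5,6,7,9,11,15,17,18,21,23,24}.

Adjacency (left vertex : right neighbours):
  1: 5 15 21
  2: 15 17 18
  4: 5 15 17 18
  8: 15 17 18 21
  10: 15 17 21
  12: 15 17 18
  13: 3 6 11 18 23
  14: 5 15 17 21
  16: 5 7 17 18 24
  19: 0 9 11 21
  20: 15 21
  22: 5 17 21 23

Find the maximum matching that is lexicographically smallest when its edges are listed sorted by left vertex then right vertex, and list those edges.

|M| = 9 (so the lex-smallest maximum matching has 9 edges)
process left vertices in ascending order; for each, take the smallest-labelled available neighbour that still permits 9 edges overall, or leave it unmatched if none does
lex-smallest matching: {1-5, 2-15, 4-17, 8-18, 10-21, 13-3, 16-7, 19-0, 22-23}

Lex-smallest maximum matching: {(1,5), (2,15), (4,17), (8,18), (10,21), (13,3), (16,7), (19,0), (22,23)}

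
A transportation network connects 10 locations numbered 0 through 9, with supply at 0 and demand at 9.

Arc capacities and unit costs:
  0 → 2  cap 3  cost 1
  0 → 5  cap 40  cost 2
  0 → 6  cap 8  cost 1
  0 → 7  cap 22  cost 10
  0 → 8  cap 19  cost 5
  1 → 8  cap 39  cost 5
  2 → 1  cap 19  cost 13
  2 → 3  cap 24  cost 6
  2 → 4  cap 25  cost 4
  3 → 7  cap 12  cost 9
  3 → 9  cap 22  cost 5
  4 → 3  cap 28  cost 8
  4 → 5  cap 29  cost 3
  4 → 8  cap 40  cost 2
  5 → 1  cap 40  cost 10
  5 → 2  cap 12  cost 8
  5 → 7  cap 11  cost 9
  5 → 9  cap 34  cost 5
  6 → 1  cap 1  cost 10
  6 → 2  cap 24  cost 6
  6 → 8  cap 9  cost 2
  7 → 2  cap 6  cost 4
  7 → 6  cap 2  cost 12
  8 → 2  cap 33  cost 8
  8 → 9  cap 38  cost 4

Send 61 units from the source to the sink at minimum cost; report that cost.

shortest-cost path #1: 0→5→9 push 34 @ unit cost 7 (adds 238)
shortest-cost path #2: 0→6→8→9 push 8 @ unit cost 7 (adds 56)
shortest-cost path #3: 0→8→9 push 19 @ unit cost 9 (adds 171)
total cost = 465

Minimum cost for 61 units: 465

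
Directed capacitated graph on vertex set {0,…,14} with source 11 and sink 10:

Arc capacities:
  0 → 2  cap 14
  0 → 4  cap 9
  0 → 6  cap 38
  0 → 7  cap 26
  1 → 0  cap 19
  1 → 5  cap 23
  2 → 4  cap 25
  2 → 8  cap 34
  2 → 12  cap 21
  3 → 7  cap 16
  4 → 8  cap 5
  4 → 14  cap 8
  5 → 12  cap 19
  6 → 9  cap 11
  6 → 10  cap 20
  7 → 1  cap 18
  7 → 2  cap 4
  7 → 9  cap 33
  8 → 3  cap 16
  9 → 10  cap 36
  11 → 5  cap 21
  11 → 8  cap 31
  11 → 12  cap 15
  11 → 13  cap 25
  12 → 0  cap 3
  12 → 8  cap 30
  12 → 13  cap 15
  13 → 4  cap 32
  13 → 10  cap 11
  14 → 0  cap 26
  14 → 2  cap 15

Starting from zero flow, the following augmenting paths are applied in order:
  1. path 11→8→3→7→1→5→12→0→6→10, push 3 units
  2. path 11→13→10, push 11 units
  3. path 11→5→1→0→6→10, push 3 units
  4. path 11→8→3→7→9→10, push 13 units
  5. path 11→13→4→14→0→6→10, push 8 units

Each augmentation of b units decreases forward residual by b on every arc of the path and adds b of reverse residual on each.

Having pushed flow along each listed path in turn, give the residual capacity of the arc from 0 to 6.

after path 1 (11→8→3→7→1→5→12→0→6→10, push 3): res(0,6)=35
after path 2 (11→13→10, push 11): res(0,6)=35
after path 3 (11→5→1→0→6→10, push 3): res(0,6)=32
after path 4 (11→8→3→7→9→10, push 13): res(0,6)=32
after path 5 (11→13→4→14→0→6→10, push 8): res(0,6)=24

Residual capacity of (0,6): 24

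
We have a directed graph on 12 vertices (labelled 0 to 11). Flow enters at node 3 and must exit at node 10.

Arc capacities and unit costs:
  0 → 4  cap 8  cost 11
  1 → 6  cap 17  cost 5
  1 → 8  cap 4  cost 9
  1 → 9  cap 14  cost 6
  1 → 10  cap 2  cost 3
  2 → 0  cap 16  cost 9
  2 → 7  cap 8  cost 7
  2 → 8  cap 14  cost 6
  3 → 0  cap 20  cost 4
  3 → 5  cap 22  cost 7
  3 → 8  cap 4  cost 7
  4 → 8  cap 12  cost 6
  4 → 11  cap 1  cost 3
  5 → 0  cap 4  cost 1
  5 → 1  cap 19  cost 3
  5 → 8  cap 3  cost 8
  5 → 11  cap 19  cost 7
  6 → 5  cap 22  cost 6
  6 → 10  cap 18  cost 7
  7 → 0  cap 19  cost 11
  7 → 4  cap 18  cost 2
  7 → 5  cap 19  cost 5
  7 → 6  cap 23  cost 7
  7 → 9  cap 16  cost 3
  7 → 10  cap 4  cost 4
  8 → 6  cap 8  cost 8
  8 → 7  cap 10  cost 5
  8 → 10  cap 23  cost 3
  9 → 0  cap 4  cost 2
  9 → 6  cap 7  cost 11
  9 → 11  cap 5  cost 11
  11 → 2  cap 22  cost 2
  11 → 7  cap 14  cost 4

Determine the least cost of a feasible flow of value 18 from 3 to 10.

shortest-cost path #1: 3→8→10 push 4 @ unit cost 10 (adds 40)
shortest-cost path #2: 3→5→1→10 push 2 @ unit cost 13 (adds 26)
shortest-cost path #3: 3→5→8→10 push 3 @ unit cost 18 (adds 54)
shortest-cost path #4: 3→5→1→6→10 push 9 @ unit cost 22 (adds 198)
total cost = 318

Minimum cost for 18 units: 318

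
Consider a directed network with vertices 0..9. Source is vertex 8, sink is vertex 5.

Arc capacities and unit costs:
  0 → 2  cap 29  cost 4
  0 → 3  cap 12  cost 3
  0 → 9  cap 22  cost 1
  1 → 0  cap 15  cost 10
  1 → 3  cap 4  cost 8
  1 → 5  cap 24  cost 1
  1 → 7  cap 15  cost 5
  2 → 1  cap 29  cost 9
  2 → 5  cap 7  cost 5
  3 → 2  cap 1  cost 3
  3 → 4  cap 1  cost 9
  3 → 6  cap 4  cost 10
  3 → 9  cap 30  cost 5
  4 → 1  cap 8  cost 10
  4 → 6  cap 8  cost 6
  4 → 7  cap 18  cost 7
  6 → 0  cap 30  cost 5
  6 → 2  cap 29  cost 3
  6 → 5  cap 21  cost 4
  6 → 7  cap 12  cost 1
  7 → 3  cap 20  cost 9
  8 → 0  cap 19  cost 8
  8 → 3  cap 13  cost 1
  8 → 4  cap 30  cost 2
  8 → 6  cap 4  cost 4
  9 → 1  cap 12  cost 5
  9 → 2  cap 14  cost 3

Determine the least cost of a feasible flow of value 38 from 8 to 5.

shortest-cost path #1: 8→6→5 push 4 @ unit cost 8 (adds 32)
shortest-cost path #2: 8→3→2→5 push 1 @ unit cost 9 (adds 9)
shortest-cost path #3: 8→4→6→5 push 8 @ unit cost 12 (adds 96)
shortest-cost path #4: 8→3→9→1→5 push 12 @ unit cost 12 (adds 144)
shortest-cost path #5: 8→4→1→5 push 8 @ unit cost 13 (adds 104)
shortest-cost path #6: 8→0→2→5 push 5 @ unit cost 17 (adds 85)
total cost = 470

Minimum cost for 38 units: 470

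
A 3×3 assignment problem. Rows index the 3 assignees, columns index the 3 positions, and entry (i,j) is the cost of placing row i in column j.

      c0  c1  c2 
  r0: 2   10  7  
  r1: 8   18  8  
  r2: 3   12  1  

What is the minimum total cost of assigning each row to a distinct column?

optimal assignment: row0→col1 (cost 10), row1→col0 (cost 8), row2→col2 (cost 1)
total = 10 + 8 + 1 = 19

Minimum assignment cost: 19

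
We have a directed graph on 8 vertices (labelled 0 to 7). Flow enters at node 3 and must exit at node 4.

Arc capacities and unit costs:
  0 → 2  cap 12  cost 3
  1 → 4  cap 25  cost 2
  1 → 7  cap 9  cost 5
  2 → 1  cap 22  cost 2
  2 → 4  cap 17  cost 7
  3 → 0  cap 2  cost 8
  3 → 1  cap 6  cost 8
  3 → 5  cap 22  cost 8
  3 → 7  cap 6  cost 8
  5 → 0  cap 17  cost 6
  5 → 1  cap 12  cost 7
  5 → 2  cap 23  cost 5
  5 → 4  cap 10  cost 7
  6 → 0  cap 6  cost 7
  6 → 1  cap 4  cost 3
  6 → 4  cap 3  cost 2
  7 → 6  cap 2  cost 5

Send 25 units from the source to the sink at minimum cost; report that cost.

shortest-cost path #1: 3→1→4 push 6 @ unit cost 10 (adds 60)
shortest-cost path #2: 3→5→4 push 10 @ unit cost 15 (adds 150)
shortest-cost path #3: 3→7→6→4 push 2 @ unit cost 15 (adds 30)
shortest-cost path #4: 3→0→2→1→4 push 2 @ unit cost 15 (adds 30)
shortest-cost path #5: 3→5→1→4 push 5 @ unit cost 17 (adds 85)
total cost = 355

Minimum cost for 25 units: 355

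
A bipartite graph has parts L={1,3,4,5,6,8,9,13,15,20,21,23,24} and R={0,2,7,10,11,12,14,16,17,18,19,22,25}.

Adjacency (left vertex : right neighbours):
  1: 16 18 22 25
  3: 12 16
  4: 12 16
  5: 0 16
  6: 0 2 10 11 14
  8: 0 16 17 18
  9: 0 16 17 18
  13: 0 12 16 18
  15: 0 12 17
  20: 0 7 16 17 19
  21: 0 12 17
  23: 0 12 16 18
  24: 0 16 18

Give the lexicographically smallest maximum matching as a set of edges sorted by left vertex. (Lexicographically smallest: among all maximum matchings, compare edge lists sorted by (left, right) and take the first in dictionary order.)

Lex-smallest maximum matching: {(1,22), (3,12), (4,16), (5,0), (6,2), (8,17), (9,18), (20,7)}

|M| = 8 (so the lex-smallest maximum matching has 8 edges)
process left vertices in ascending order; for each, take the smallest-labelled available neighbour that still permits 8 edges overall, or leave it unmatched if none does
lex-smallest matching: {1-22, 3-12, 4-16, 5-0, 6-2, 8-17, 9-18, 20-7}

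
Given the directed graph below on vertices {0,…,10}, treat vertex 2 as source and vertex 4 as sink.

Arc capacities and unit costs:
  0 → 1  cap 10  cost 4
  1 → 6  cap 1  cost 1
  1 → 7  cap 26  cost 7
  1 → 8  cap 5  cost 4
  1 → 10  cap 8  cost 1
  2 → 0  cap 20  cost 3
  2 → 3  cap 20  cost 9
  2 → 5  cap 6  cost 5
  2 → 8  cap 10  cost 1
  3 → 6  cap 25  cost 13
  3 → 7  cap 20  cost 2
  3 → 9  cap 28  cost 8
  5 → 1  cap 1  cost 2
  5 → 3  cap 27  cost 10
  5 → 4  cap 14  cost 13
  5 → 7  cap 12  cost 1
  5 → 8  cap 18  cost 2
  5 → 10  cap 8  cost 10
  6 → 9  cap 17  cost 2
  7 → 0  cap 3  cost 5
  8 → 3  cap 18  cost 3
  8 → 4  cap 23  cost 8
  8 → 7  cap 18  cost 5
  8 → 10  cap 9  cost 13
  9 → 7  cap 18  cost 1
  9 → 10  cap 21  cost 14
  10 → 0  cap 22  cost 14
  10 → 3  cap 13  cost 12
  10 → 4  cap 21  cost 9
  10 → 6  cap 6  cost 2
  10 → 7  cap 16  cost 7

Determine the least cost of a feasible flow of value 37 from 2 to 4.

Minimum cost for 37 units: 794

shortest-cost path #1: 2→8→4 push 10 @ unit cost 9 (adds 90)
shortest-cost path #2: 2→5→8→4 push 6 @ unit cost 15 (adds 90)
shortest-cost path #3: 2→0→1→10→4 push 8 @ unit cost 17 (adds 136)
shortest-cost path #4: 2→0→1→8→4 push 2 @ unit cost 19 (adds 38)
shortest-cost path #5: 2→3→9→10→4 push 11 @ unit cost 40 (adds 440)
total cost = 794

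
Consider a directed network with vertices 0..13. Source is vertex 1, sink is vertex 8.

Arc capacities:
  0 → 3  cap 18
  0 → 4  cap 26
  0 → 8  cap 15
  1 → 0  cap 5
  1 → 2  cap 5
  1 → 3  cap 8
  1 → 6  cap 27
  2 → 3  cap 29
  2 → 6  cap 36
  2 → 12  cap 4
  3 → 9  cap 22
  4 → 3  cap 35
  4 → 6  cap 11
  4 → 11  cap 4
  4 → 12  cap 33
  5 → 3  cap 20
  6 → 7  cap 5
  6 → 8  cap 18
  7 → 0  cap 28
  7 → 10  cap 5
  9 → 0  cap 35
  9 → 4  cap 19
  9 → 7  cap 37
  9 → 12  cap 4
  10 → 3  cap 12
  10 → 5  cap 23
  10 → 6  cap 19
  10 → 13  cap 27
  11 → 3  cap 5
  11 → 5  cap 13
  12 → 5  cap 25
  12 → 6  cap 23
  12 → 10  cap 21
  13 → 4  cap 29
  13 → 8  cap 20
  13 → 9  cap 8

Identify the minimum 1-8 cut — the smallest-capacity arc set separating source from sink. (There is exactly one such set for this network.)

augment #1: 1→0→8 push 5
augment #2: 1→6→8 push 18
augment #3: 1→3→9→0→8 push 8
augment #4: 1→6→7→0→8 push 2
augment #5: 1→2→12→10→13→8 push 4
augment #6: 1→6→7→10→13→8 push 3
augment #7: 1→2→3→9→7→10→13→8 push 1
max flow = 41; residual-reachable set from 1 gives S-side
cut edges (S→T): {(1,0), (1,2), (1,3), (6,7), (6,8)} total cap 41

Min-cut arcs: {(1,0), (1,2), (1,3), (6,7), (6,8)} (total capacity 41)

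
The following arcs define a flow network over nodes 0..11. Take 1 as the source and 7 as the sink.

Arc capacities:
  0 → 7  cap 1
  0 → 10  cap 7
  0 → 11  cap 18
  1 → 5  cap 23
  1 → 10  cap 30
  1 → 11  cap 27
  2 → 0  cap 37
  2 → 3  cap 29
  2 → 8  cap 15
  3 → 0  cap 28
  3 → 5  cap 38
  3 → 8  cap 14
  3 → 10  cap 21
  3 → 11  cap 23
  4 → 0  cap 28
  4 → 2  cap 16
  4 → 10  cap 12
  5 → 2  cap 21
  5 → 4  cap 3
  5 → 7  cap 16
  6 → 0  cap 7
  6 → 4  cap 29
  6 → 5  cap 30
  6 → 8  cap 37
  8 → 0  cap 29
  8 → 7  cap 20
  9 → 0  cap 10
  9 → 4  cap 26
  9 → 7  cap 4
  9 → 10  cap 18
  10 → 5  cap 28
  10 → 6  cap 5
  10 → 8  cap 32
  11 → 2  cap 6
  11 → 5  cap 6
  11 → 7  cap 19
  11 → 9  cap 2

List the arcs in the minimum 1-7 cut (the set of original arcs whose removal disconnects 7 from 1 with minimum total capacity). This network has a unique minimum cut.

augment #1: 1→5→7 push 16
augment #2: 1→11→7 push 19
augment #3: 1→10→8→7 push 20
augment #4: 1→11→9→7 push 2
augment #5: 1→5→2→0→7 push 1
max flow = 58; residual-reachable set from 1 gives S-side
cut edges (S→T): {(0,7), (5,7), (8,7), (11,7), (11,9)} total cap 58

Min-cut arcs: {(0,7), (5,7), (8,7), (11,7), (11,9)} (total capacity 58)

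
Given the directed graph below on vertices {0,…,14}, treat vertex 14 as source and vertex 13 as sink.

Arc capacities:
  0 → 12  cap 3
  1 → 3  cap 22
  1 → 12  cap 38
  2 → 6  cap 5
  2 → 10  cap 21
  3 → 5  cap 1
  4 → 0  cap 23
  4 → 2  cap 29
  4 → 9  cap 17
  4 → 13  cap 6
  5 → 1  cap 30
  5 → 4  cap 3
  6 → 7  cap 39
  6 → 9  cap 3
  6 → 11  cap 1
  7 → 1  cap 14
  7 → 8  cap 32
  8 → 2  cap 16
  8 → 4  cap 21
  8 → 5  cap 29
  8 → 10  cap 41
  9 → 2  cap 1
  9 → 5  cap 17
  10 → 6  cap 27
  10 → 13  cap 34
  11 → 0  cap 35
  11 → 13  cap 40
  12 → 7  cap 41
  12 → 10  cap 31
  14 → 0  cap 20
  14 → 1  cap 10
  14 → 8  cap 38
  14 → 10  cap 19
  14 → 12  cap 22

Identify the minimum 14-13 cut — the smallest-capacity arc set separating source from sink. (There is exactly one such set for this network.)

augment #1: 14→10→13 push 19
augment #2: 14→8→4→13 push 6
augment #3: 14→8→10→13 push 15
augment #4: 14→8→2→6→11→13 push 1
max flow = 41; residual-reachable set from 14 gives S-side
cut edges (S→T): {(4,13), (6,11), (10,13)} total cap 41

Min-cut arcs: {(4,13), (6,11), (10,13)} (total capacity 41)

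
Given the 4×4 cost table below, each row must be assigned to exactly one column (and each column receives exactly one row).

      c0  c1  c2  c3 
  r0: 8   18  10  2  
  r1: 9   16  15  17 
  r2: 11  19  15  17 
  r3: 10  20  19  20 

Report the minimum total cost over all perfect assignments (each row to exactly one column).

Minimum assignment cost: 43

optimal assignment: row0→col3 (cost 2), row1→col1 (cost 16), row2→col2 (cost 15), row3→col0 (cost 10)
total = 2 + 16 + 15 + 10 = 43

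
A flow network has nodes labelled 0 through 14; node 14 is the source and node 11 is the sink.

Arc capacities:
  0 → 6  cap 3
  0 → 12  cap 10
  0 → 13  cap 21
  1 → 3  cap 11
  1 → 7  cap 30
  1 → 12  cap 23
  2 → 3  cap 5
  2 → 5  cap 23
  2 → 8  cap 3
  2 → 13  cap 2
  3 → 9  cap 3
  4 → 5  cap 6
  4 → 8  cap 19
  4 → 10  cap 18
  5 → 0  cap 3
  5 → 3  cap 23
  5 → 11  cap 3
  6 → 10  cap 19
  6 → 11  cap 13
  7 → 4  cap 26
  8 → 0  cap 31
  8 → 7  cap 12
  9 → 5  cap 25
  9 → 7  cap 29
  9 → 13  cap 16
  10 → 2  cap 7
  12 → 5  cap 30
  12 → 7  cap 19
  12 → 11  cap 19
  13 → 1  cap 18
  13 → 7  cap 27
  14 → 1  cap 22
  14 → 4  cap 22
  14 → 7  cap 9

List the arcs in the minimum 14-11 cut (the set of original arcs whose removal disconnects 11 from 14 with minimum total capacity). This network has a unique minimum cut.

augment #1: 14→1→12→11 push 19
augment #2: 14→4→5→11 push 3
augment #3: 14→4→5→0→6→11 push 3
max flow = 25; residual-reachable set from 14 gives S-side
cut edges (S→T): {(0,6), (5,11), (12,11)} total cap 25

Min-cut arcs: {(0,6), (5,11), (12,11)} (total capacity 25)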